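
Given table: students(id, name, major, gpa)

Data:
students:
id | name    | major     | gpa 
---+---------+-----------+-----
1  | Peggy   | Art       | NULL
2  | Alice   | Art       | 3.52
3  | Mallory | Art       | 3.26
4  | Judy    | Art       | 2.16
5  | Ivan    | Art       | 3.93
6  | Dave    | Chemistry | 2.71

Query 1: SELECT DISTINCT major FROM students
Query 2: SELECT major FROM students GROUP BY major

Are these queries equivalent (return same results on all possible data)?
Yes, equivalent

Both queries return: [('Art',), ('Chemistry',)]

Reason: Both get unique majors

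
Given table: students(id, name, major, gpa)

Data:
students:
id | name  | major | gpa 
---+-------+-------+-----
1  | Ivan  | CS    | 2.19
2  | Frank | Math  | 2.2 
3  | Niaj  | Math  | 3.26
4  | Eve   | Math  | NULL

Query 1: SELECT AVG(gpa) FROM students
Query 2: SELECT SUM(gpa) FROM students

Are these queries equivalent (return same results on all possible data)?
No, not equivalent

Query 1 returns: [(2.5500000000000003,)]
Query 2 returns: [(7.65,)]

Reason: AVG vs SUM give different aggregate values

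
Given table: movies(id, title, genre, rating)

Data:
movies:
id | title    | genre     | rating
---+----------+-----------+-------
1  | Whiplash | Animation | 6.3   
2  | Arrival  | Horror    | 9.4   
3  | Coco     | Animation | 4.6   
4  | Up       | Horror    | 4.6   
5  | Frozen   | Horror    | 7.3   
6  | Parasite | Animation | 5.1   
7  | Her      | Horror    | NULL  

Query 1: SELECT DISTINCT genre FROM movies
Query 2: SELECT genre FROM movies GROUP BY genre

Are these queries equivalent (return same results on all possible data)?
Yes, equivalent

Both queries return: [('Animation',), ('Horror',)]

Reason: Both get unique genres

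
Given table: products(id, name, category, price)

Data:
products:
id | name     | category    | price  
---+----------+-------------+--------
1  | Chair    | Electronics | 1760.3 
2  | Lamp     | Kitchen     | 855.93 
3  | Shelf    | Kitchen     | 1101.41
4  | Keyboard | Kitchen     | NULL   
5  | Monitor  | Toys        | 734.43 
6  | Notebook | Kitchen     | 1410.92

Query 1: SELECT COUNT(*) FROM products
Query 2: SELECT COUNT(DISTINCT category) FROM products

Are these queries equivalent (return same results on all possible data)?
No, not equivalent

Query 1 returns: [(6,)]
Query 2 returns: [(3,)]

Reason: COUNT(*) counts rows, COUNT(DISTINCT category) counts unique categorys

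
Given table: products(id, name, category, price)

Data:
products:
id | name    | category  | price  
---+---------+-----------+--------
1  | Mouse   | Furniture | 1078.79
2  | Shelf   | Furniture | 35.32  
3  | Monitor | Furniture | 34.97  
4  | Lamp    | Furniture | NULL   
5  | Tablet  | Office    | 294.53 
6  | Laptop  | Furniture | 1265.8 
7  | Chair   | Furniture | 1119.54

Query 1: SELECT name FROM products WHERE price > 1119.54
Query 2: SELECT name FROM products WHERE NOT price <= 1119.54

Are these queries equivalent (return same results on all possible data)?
Yes, equivalent

Both queries return: [('Laptop',)]

Reason: Both filter price > 1119.54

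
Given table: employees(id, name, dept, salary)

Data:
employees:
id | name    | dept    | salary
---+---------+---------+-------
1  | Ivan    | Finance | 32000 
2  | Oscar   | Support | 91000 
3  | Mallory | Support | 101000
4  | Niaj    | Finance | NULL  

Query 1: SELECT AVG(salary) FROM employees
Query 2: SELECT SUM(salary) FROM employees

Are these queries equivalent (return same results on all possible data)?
No, not equivalent

Query 1 returns: [(74666.66666666667,)]
Query 2 returns: [(224000,)]

Reason: AVG vs SUM give different aggregate values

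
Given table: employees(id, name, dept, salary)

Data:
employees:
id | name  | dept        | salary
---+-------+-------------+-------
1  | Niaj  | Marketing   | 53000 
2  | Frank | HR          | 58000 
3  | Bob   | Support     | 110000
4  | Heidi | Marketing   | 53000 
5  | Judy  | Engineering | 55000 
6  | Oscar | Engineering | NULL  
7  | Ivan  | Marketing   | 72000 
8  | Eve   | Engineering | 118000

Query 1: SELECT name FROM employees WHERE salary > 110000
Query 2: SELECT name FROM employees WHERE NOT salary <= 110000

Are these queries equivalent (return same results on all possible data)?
Yes, equivalent

Both queries return: [('Eve',)]

Reason: Both filter salary > 110000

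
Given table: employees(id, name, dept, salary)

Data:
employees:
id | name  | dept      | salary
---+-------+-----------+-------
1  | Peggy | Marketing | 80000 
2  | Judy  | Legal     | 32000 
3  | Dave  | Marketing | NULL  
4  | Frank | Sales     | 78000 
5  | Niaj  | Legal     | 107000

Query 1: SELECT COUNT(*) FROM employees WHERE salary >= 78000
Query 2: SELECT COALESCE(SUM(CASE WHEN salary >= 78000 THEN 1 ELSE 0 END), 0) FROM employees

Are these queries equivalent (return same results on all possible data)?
Yes, equivalent

Both queries return: [(3,)]

Reason: COUNT with WHERE vs conditional SUM (COALESCE handles empty-table NULL)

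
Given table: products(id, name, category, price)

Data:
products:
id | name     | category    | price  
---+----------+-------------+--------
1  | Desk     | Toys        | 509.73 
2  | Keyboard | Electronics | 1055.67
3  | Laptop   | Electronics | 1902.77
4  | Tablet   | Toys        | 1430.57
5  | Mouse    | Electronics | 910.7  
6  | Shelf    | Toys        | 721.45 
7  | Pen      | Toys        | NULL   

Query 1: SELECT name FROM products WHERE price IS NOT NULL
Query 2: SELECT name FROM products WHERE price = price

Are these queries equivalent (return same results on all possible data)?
Yes, equivalent

Both queries return: [('Desk',), ('Keyboard',), ('Laptop',), ('Mouse',), ('Shelf',), ('Tablet',)]

Reason: IS NOT NULL vs self-equality (both exclude NULLs)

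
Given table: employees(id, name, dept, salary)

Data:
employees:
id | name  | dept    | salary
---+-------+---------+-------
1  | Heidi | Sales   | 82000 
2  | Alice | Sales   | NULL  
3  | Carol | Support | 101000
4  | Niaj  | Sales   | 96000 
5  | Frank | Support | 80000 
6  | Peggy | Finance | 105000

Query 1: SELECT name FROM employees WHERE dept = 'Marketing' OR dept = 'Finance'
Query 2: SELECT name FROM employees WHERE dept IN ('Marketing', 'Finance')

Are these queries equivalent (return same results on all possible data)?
Yes, equivalent

Both queries return: [('Peggy',)]

Reason: OR vs IN are equivalent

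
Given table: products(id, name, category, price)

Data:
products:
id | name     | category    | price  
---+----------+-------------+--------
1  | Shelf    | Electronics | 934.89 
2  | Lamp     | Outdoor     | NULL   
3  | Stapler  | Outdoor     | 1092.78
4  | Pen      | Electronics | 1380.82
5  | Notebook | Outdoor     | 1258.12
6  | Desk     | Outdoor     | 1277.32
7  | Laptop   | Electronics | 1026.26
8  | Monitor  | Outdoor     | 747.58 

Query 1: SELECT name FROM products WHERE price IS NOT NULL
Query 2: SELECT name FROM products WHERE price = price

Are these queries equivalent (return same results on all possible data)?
Yes, equivalent

Both queries return: [('Desk',), ('Laptop',), ('Monitor',), ('Notebook',), ('Pen',), ('Shelf',), ('Stapler',)]

Reason: IS NOT NULL vs self-equality (both exclude NULLs)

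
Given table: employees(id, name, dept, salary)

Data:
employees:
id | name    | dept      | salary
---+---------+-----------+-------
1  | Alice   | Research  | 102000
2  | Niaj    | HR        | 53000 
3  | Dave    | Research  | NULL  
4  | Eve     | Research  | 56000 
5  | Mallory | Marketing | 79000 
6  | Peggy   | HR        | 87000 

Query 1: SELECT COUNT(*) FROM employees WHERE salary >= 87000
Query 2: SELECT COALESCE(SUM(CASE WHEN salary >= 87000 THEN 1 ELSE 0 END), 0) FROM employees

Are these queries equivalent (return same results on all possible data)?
Yes, equivalent

Both queries return: [(2,)]

Reason: COUNT with WHERE vs conditional SUM (COALESCE handles empty-table NULL)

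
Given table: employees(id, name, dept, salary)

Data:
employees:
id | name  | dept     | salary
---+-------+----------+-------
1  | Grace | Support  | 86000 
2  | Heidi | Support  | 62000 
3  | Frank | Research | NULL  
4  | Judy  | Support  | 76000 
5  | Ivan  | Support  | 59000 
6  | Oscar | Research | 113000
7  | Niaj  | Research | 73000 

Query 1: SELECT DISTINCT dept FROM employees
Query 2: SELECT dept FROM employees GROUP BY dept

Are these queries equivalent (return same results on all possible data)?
Yes, equivalent

Both queries return: [('Research',), ('Support',)]

Reason: Both get unique depts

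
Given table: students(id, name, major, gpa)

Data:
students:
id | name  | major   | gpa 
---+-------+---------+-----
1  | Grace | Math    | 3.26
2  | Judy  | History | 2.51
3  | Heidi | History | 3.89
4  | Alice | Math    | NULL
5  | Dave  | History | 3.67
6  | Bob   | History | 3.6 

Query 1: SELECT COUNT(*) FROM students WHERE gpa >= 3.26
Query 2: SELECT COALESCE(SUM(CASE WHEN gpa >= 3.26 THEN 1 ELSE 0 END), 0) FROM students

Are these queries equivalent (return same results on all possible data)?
Yes, equivalent

Both queries return: [(4,)]

Reason: COUNT with WHERE vs conditional SUM (COALESCE handles empty-table NULL)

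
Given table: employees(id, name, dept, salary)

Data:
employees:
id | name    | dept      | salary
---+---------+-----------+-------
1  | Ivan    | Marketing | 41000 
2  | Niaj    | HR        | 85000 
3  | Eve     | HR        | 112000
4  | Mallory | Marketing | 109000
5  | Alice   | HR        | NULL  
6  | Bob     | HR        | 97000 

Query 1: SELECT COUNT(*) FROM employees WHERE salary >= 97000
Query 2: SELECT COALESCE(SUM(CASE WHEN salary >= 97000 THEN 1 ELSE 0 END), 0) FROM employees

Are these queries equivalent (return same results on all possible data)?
Yes, equivalent

Both queries return: [(3,)]

Reason: COUNT with WHERE vs conditional SUM (COALESCE handles empty-table NULL)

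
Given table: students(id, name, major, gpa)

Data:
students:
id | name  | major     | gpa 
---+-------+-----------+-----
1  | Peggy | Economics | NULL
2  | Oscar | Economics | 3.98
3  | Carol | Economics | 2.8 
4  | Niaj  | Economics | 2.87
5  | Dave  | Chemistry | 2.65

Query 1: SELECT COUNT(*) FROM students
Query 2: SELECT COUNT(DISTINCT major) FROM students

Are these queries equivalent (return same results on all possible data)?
No, not equivalent

Query 1 returns: [(5,)]
Query 2 returns: [(2,)]

Reason: COUNT(*) counts rows, COUNT(DISTINCT major) counts unique majors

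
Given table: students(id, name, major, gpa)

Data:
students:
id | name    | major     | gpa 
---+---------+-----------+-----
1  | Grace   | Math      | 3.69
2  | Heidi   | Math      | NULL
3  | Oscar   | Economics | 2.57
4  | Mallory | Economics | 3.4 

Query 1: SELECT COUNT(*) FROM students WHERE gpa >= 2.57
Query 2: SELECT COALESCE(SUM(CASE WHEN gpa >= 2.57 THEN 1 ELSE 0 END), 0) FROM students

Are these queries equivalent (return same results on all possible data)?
Yes, equivalent

Both queries return: [(3,)]

Reason: COUNT with WHERE vs conditional SUM (COALESCE handles empty-table NULL)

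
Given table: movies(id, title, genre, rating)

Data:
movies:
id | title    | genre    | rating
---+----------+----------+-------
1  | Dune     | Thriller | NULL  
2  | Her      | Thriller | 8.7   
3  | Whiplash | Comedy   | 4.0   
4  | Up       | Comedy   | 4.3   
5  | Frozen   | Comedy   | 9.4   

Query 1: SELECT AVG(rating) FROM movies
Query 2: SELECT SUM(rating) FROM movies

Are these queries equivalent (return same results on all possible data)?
No, not equivalent

Query 1 returns: [(6.6,)]
Query 2 returns: [(26.4,)]

Reason: AVG vs SUM give different aggregate values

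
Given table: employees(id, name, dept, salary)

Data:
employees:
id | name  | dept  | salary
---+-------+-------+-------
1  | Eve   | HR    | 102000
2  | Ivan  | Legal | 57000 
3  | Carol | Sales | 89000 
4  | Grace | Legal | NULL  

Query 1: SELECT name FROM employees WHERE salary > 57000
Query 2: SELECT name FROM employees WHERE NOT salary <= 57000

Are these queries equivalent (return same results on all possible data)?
Yes, equivalent

Both queries return: [('Carol',), ('Eve',)]

Reason: Both filter salary > 57000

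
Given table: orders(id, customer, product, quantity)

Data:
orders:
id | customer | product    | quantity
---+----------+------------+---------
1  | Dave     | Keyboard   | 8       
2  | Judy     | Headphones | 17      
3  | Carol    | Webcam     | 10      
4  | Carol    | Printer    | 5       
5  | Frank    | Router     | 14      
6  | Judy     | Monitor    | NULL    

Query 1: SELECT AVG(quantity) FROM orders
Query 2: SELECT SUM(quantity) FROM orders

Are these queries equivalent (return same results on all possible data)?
No, not equivalent

Query 1 returns: [(10.8,)]
Query 2 returns: [(54,)]

Reason: AVG vs SUM give different aggregate values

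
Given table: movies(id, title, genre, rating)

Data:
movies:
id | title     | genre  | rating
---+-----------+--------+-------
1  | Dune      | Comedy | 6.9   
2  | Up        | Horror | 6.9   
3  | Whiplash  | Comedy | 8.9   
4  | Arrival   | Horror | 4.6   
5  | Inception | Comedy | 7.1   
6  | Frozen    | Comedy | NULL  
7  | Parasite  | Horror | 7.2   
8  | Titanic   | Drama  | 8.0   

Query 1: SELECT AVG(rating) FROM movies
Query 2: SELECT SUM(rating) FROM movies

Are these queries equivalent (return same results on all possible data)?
No, not equivalent

Query 1 returns: [(7.085714285714286,)]
Query 2 returns: [(49.6,)]

Reason: AVG vs SUM give different aggregate values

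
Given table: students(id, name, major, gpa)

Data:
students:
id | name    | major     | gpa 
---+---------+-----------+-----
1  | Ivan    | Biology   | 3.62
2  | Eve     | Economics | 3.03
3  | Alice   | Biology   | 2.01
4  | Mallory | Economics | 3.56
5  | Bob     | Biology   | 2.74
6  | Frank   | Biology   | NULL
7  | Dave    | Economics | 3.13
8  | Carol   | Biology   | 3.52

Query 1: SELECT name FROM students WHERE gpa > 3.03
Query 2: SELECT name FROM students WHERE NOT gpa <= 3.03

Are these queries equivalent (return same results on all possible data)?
Yes, equivalent

Both queries return: [('Carol',), ('Dave',), ('Ivan',), ('Mallory',)]

Reason: Both filter gpa > 3.03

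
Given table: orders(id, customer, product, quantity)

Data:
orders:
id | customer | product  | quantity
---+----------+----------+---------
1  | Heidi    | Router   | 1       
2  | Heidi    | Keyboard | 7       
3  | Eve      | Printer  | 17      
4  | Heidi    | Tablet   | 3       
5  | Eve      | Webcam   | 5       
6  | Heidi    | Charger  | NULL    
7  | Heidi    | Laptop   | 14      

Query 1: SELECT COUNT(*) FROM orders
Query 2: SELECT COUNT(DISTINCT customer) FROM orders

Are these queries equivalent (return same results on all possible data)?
No, not equivalent

Query 1 returns: [(7,)]
Query 2 returns: [(2,)]

Reason: COUNT(*) counts rows, COUNT(DISTINCT customer) counts unique customers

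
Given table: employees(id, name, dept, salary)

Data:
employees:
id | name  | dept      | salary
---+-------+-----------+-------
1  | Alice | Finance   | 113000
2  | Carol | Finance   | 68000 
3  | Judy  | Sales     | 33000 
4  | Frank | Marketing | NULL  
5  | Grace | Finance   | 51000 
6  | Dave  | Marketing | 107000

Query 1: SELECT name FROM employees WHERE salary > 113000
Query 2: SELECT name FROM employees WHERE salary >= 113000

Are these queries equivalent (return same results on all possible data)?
No, not equivalent

Query 1 returns: []
Query 2 returns: [('Alice',)]

Reason: > vs >= gives different results when salary = 113000 exists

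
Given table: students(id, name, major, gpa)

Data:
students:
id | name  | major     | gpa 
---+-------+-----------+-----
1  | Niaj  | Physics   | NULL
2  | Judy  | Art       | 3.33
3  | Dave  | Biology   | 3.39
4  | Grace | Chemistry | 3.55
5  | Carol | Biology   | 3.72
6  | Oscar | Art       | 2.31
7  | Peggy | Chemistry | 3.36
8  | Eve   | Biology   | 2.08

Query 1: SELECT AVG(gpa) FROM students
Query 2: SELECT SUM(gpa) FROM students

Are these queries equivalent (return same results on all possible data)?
No, not equivalent

Query 1 returns: [(3.105714285714286,)]
Query 2 returns: [(21.740000000000002,)]

Reason: AVG vs SUM give different aggregate values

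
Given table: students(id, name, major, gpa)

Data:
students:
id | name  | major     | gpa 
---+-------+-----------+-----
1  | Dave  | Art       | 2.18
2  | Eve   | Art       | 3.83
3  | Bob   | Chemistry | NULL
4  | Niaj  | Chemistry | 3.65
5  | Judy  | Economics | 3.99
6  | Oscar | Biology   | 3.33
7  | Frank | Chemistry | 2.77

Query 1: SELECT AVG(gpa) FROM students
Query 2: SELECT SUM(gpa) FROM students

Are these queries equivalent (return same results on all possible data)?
No, not equivalent

Query 1 returns: [(3.2916666666666665,)]
Query 2 returns: [(19.75,)]

Reason: AVG vs SUM give different aggregate values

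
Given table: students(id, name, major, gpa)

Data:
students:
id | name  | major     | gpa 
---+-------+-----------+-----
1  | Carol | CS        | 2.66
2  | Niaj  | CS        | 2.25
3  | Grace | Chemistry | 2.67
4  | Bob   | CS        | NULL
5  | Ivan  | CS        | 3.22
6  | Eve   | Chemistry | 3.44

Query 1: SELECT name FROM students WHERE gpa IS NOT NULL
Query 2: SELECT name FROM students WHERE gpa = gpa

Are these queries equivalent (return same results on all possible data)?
Yes, equivalent

Both queries return: [('Carol',), ('Eve',), ('Grace',), ('Ivan',), ('Niaj',)]

Reason: IS NOT NULL vs self-equality (both exclude NULLs)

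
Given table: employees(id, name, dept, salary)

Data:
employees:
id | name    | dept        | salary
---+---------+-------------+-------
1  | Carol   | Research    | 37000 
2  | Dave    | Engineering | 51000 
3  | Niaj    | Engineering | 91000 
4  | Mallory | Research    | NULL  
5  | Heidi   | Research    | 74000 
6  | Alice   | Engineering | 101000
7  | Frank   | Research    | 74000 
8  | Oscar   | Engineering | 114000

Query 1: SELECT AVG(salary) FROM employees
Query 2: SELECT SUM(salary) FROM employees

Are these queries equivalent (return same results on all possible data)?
No, not equivalent

Query 1 returns: [(77428.57142857143,)]
Query 2 returns: [(542000,)]

Reason: AVG vs SUM give different aggregate values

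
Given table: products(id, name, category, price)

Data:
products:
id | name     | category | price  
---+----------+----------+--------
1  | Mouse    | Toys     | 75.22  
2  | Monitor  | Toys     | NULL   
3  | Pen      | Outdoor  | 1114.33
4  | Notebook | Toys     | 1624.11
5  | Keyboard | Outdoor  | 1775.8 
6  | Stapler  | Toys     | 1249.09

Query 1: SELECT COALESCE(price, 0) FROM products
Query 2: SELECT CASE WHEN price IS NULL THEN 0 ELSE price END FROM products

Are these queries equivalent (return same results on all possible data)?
Yes, equivalent

Both queries return: [(0,), (75.22,), (1114.33,), (1249.09,), (1624.11,), (1775.8,)]

Reason: COALESCE vs CASE for NULL handling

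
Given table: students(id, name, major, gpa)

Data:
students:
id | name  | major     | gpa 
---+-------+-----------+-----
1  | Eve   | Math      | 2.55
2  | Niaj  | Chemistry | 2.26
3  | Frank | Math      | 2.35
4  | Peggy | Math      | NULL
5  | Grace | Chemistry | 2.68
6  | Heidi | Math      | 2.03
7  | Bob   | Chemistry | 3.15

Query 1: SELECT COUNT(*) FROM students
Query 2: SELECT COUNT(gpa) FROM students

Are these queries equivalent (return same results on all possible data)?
No, not equivalent

Query 1 returns: [(7,)]
Query 2 returns: [(6,)]

Reason: COUNT(*) includes NULLs, COUNT(column) excludes them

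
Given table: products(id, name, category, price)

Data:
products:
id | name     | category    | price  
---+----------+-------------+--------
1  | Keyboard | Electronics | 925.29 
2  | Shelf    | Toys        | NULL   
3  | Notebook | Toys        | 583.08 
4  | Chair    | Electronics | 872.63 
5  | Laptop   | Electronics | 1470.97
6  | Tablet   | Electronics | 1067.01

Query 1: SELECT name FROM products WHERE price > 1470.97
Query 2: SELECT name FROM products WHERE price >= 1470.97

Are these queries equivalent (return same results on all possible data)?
No, not equivalent

Query 1 returns: []
Query 2 returns: [('Laptop',)]

Reason: > vs >= gives different results when price = 1470.97 exists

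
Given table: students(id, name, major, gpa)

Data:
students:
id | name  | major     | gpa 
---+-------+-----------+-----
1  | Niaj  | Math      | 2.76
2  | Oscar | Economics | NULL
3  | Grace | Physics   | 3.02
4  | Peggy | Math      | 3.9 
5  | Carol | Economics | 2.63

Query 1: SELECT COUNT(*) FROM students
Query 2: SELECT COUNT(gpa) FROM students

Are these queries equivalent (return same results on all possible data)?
No, not equivalent

Query 1 returns: [(5,)]
Query 2 returns: [(4,)]

Reason: COUNT(*) includes NULLs, COUNT(column) excludes them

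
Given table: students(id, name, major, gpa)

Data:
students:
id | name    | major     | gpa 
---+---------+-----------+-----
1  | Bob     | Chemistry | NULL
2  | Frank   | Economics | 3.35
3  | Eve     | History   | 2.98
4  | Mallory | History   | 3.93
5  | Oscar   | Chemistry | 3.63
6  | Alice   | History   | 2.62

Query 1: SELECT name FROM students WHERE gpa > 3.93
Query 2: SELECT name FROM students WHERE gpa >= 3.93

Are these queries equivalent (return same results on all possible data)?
No, not equivalent

Query 1 returns: []
Query 2 returns: [('Mallory',)]

Reason: > vs >= gives different results when gpa = 3.93 exists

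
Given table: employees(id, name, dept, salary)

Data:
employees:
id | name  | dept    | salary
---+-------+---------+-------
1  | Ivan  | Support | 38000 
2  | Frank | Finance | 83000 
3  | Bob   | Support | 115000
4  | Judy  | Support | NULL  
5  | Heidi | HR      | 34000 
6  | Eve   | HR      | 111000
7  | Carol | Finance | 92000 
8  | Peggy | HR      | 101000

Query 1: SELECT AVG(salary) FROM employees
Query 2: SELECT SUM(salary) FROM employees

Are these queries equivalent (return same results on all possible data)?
No, not equivalent

Query 1 returns: [(82000.0,)]
Query 2 returns: [(574000,)]

Reason: AVG vs SUM give different aggregate values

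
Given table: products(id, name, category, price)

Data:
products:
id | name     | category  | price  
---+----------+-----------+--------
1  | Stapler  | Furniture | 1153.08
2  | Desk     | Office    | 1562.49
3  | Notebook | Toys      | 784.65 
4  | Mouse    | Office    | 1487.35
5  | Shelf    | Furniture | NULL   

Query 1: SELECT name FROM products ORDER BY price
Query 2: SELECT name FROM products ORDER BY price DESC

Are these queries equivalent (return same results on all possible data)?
No, not equivalent

Query 1 returns: [('Shelf',), ('Notebook',), ('Stapler',), ('Mouse',), ('Desk',)]
Query 2 returns: [('Desk',), ('Mouse',), ('Stapler',), ('Notebook',), ('Shelf',)]

Reason: ASC vs DESC gives opposite ordering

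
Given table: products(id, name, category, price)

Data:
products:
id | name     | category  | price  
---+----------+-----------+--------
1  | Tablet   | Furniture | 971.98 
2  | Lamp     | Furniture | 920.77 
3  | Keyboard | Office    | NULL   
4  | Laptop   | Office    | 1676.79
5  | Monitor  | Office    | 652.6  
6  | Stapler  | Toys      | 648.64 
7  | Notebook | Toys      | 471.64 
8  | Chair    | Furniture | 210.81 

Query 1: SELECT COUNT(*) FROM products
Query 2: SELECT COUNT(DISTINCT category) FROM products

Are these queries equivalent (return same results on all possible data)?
No, not equivalent

Query 1 returns: [(8,)]
Query 2 returns: [(3,)]

Reason: COUNT(*) counts rows, COUNT(DISTINCT category) counts unique categorys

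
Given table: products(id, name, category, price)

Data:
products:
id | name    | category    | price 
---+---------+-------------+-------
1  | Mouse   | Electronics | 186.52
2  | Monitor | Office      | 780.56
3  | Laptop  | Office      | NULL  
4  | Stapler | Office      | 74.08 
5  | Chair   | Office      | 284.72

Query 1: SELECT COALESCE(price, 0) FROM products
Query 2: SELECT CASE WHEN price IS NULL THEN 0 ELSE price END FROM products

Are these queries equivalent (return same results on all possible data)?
Yes, equivalent

Both queries return: [(0,), (74.08,), (186.52,), (284.72,), (780.56,)]

Reason: COALESCE vs CASE for NULL handling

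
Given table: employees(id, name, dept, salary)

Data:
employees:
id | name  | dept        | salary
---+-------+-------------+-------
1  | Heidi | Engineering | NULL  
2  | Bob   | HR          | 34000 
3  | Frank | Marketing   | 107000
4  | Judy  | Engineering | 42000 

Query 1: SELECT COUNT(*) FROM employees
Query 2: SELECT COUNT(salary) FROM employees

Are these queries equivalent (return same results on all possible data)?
No, not equivalent

Query 1 returns: [(4,)]
Query 2 returns: [(3,)]

Reason: COUNT(*) includes NULLs, COUNT(column) excludes them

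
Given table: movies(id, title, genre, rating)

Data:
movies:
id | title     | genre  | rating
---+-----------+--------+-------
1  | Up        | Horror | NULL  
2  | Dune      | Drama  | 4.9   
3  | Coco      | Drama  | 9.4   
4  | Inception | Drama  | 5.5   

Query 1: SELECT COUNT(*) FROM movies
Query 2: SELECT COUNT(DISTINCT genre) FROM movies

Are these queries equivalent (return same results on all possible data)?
No, not equivalent

Query 1 returns: [(4,)]
Query 2 returns: [(2,)]

Reason: COUNT(*) counts rows, COUNT(DISTINCT genre) counts unique genres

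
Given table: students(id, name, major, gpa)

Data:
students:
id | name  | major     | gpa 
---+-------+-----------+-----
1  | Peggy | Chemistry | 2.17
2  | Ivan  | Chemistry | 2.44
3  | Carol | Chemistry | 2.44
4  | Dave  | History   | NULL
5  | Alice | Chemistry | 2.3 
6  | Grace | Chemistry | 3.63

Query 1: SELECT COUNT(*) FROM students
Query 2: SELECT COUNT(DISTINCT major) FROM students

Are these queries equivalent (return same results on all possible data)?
No, not equivalent

Query 1 returns: [(6,)]
Query 2 returns: [(2,)]

Reason: COUNT(*) counts rows, COUNT(DISTINCT major) counts unique majors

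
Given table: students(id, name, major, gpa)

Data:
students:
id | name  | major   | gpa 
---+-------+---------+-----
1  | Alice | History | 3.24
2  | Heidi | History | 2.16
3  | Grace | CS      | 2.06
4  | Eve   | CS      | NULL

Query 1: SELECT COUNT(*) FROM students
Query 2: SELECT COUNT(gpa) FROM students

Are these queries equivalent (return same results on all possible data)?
No, not equivalent

Query 1 returns: [(4,)]
Query 2 returns: [(3,)]

Reason: COUNT(*) includes NULLs, COUNT(column) excludes them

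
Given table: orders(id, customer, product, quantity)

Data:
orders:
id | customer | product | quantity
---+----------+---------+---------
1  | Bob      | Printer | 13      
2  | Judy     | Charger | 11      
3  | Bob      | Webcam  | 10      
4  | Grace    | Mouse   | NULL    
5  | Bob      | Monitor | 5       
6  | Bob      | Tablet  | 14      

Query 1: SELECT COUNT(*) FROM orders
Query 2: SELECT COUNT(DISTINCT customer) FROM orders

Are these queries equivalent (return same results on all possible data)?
No, not equivalent

Query 1 returns: [(6,)]
Query 2 returns: [(3,)]

Reason: COUNT(*) counts rows, COUNT(DISTINCT customer) counts unique customers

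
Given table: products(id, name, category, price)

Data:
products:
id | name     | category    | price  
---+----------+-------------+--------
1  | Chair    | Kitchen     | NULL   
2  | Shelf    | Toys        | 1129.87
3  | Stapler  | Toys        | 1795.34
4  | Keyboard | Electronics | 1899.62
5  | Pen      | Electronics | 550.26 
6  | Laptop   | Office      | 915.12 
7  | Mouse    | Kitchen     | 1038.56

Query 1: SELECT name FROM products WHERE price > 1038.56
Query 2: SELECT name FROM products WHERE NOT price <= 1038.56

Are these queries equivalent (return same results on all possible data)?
Yes, equivalent

Both queries return: [('Keyboard',), ('Shelf',), ('Stapler',)]

Reason: Both filter price > 1038.56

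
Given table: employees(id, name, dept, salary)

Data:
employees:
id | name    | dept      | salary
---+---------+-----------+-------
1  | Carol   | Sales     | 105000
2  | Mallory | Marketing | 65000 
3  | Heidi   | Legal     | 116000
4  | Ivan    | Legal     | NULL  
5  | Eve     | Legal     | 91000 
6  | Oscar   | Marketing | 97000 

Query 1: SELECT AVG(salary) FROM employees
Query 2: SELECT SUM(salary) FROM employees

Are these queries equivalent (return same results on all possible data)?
No, not equivalent

Query 1 returns: [(94800.0,)]
Query 2 returns: [(474000,)]

Reason: AVG vs SUM give different aggregate values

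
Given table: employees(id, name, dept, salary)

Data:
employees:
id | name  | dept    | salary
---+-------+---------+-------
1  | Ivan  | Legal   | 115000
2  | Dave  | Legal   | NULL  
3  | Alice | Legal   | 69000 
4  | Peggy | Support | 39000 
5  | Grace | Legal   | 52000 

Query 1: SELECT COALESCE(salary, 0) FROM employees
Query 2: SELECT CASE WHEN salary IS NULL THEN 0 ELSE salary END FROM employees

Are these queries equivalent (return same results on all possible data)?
Yes, equivalent

Both queries return: [(0,), (39000,), (52000,), (69000,), (115000,)]

Reason: COALESCE vs CASE for NULL handling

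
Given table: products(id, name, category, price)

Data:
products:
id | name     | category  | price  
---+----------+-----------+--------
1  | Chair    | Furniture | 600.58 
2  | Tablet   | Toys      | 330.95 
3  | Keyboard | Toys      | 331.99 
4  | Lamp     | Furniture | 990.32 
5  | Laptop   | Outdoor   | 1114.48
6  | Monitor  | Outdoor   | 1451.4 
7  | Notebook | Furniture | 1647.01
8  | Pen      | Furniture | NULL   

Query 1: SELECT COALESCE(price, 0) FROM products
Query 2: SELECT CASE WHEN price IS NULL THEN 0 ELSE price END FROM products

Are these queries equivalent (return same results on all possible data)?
Yes, equivalent

Both queries return: [(0,), (330.95,), (331.99,), (600.58,), (990.32,), (1114.48,), (1451.4,), (1647.01,)]

Reason: COALESCE vs CASE for NULL handling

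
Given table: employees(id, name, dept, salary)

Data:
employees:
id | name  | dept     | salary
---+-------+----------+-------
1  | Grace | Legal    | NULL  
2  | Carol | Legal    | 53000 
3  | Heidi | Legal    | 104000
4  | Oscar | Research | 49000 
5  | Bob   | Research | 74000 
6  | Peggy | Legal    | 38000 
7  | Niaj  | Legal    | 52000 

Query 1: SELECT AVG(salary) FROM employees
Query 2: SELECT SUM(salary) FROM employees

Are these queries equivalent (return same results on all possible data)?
No, not equivalent

Query 1 returns: [(61666.666666666664,)]
Query 2 returns: [(370000,)]

Reason: AVG vs SUM give different aggregate values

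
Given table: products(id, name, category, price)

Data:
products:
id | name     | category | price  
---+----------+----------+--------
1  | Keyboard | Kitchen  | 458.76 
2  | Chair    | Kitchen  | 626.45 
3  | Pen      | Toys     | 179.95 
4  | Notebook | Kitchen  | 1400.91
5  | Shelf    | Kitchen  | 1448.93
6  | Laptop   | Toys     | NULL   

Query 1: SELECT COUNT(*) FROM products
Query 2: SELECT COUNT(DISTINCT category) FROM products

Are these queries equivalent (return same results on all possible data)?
No, not equivalent

Query 1 returns: [(6,)]
Query 2 returns: [(2,)]

Reason: COUNT(*) counts rows, COUNT(DISTINCT category) counts unique categorys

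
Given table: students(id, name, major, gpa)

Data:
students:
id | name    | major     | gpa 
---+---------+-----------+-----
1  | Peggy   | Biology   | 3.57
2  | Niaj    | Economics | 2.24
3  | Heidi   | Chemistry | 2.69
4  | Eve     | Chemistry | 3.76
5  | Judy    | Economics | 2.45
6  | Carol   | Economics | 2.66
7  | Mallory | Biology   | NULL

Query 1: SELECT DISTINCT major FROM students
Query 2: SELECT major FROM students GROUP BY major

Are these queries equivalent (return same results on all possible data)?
Yes, equivalent

Both queries return: [('Biology',), ('Chemistry',), ('Economics',)]

Reason: Both get unique majors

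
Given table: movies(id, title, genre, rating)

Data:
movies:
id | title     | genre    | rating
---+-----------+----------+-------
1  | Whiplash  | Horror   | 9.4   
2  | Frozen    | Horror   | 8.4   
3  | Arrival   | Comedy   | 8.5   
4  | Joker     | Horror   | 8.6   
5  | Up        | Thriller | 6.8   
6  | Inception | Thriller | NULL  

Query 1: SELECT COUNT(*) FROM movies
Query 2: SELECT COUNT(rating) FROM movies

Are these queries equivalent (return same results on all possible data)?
No, not equivalent

Query 1 returns: [(6,)]
Query 2 returns: [(5,)]

Reason: COUNT(*) includes NULLs, COUNT(column) excludes them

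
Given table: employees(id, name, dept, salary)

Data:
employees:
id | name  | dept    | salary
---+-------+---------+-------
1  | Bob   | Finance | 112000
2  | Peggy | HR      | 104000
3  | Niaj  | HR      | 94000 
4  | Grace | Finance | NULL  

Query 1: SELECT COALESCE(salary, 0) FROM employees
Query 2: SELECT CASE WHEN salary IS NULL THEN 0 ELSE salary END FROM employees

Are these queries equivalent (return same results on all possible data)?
Yes, equivalent

Both queries return: [(0,), (94000,), (104000,), (112000,)]

Reason: COALESCE vs CASE for NULL handling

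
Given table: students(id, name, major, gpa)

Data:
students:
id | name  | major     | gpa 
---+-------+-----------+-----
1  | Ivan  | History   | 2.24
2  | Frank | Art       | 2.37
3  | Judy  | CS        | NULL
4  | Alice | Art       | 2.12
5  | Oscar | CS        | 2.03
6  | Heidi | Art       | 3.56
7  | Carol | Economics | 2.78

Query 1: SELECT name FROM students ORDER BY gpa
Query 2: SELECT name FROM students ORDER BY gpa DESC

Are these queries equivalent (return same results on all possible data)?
No, not equivalent

Query 1 returns: [('Judy',), ('Oscar',), ('Alice',), ('Ivan',), ('Frank',), ('Carol',), ('Heidi',)]
Query 2 returns: [('Heidi',), ('Carol',), ('Frank',), ('Ivan',), ('Alice',), ('Oscar',), ('Judy',)]

Reason: ASC vs DESC gives opposite ordering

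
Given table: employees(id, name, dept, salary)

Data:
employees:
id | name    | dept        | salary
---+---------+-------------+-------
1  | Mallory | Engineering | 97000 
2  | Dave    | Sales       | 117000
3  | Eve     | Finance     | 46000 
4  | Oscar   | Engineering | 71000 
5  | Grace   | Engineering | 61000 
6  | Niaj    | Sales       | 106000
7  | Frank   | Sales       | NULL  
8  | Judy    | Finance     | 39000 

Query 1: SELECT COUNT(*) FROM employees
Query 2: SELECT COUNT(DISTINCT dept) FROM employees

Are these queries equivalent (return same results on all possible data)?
No, not equivalent

Query 1 returns: [(8,)]
Query 2 returns: [(3,)]

Reason: COUNT(*) counts rows, COUNT(DISTINCT dept) counts unique depts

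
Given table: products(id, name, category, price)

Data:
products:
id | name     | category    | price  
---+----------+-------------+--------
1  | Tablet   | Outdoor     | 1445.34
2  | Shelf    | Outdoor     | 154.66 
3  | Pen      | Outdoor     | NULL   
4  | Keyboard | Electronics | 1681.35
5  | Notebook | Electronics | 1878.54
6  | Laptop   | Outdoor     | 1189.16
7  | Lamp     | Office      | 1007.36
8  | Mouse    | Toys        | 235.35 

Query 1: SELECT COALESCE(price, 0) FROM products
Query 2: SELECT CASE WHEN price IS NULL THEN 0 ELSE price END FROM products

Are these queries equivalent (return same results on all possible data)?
Yes, equivalent

Both queries return: [(0,), (154.66,), (235.35,), (1007.36,), (1189.16,), (1445.34,), (1681.35,), (1878.54,)]

Reason: COALESCE vs CASE for NULL handling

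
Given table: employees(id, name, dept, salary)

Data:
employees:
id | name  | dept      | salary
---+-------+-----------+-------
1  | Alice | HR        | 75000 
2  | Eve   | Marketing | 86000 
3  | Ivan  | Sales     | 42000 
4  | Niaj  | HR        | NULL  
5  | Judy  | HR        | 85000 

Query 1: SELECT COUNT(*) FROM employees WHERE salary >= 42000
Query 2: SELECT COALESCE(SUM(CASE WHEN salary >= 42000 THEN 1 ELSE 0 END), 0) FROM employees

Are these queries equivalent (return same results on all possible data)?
Yes, equivalent

Both queries return: [(4,)]

Reason: COUNT with WHERE vs conditional SUM (COALESCE handles empty-table NULL)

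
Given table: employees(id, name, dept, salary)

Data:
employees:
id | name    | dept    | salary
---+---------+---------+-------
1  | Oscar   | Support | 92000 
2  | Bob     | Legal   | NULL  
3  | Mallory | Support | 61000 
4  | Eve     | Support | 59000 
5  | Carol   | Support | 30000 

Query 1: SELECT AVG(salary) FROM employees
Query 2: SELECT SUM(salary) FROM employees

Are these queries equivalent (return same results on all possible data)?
No, not equivalent

Query 1 returns: [(60500.0,)]
Query 2 returns: [(242000,)]

Reason: AVG vs SUM give different aggregate values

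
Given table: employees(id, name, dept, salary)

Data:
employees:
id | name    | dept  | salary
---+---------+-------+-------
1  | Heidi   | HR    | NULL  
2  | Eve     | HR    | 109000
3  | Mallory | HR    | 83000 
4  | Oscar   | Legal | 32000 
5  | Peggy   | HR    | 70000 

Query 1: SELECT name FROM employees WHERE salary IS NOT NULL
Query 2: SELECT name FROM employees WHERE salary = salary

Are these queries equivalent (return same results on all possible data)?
Yes, equivalent

Both queries return: [('Eve',), ('Mallory',), ('Oscar',), ('Peggy',)]

Reason: IS NOT NULL vs self-equality (both exclude NULLs)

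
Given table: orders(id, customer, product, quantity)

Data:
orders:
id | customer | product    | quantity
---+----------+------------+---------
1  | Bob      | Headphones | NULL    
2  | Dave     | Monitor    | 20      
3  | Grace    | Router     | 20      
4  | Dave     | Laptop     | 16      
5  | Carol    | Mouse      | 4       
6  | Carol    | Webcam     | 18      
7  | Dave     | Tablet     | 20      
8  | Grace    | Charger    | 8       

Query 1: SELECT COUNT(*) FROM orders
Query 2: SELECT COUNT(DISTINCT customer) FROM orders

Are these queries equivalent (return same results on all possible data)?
No, not equivalent

Query 1 returns: [(8,)]
Query 2 returns: [(4,)]

Reason: COUNT(*) counts rows, COUNT(DISTINCT customer) counts unique customers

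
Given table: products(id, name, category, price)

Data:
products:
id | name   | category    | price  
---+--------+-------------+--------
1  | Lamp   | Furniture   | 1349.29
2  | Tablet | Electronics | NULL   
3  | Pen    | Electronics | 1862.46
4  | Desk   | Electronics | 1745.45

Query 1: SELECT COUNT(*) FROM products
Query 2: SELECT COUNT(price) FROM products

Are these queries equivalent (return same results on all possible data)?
No, not equivalent

Query 1 returns: [(4,)]
Query 2 returns: [(3,)]

Reason: COUNT(*) includes NULLs, COUNT(column) excludes them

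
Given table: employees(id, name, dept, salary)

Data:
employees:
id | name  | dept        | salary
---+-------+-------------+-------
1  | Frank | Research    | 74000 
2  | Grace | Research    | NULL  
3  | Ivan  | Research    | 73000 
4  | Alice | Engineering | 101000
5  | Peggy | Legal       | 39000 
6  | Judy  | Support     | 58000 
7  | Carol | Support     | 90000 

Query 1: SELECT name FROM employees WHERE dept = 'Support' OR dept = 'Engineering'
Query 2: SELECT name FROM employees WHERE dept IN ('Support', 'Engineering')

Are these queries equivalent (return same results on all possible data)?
Yes, equivalent

Both queries return: [('Alice',), ('Carol',), ('Judy',)]

Reason: OR vs IN are equivalent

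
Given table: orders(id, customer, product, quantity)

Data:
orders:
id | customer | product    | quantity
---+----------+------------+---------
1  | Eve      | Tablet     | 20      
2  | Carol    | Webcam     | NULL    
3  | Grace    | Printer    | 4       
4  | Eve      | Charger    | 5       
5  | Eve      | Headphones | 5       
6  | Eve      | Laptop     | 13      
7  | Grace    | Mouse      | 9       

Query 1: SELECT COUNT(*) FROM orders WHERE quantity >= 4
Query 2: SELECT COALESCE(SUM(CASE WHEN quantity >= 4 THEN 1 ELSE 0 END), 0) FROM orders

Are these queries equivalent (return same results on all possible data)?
Yes, equivalent

Both queries return: [(6,)]

Reason: COUNT with WHERE vs conditional SUM (COALESCE handles empty-table NULL)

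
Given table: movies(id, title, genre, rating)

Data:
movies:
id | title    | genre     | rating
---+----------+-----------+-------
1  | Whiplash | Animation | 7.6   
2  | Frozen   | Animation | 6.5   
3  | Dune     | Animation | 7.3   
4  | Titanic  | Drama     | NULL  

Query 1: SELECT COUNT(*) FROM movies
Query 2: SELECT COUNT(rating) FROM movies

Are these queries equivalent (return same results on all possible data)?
No, not equivalent

Query 1 returns: [(4,)]
Query 2 returns: [(3,)]

Reason: COUNT(*) includes NULLs, COUNT(column) excludes them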